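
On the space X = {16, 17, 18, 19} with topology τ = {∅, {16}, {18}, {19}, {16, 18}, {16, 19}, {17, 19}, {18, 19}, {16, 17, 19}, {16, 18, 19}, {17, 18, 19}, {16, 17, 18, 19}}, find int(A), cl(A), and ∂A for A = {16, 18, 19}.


int(A) = {16, 18, 19}, cl(A) = {16, 17, 18, 19}, ∂A = {17}.

Closed sets in (X, τ) are complements of opens:
  closed(X, τ) = {∅, {16}, {17}, {18}, {16, 17}, {16, 18}, {17, 18}, {17, 19}, {16, 17, 18}, {16, 17, 19}, {17, 18, 19}, {16, 17, 18, 19}}.
int(A) = ⋃ {U ∈ τ : U ⊆ A}. Opens contained in A: ∅, {16}, {18}, {19}, {16, 18}, {16, 19}, {18, 19}, {16, 18, 19}.
Taking the union of these: int(A) = {16, 18, 19}.
cl(A) = ⋂ {C closed : A ⊆ C}. Closed sets containing A: {16, 17, 18, 19}.
Intersecting these: cl(A) = {16, 17, 18, 19}.
∂A = cl(A) ∖ int(A) = {16, 17, 18, 19} ∖ {16, 18, 19} = {17}.


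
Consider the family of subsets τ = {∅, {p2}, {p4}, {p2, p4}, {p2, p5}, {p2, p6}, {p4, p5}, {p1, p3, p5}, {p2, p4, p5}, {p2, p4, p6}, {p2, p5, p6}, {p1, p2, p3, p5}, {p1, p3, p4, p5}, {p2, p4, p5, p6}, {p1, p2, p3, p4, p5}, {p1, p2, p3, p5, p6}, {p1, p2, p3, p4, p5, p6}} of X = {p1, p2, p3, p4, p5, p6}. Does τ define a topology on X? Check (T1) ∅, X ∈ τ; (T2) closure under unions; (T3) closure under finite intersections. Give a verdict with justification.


τ is NOT a topology on X.

Axiom (T1): ∅ ∈ τ? Yes; X ∈ τ? Yes.
Axiom (T2/T3): check pairwise unions and intersections of members of τ.
Counterexample for (T3): {p2, p5} ∩ {p4, p5} = {p5} ∉ τ. Therefore τ is NOT a topology.


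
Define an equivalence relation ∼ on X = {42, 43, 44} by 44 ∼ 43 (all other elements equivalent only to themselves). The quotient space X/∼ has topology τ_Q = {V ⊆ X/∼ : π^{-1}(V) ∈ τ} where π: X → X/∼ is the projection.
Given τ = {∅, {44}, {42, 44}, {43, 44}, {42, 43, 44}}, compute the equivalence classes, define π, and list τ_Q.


X/∼ = {[42], [43=44]}; |τ_Q| = 3.

Equivalence classes: [42], [43=44].
Quotient map π: X → X/∼ sends 42 ↦ [42], 43 ↦ [43=44], 44 ↦ [43=44].
For each subset V ⊆ X/∼, compute π^{-1}(V) ⊆ X and check whether π^{-1}(V) ∈ τ. V is open in τ_Q iff π^{-1}(V) ∈ τ.
  V = {}: π^{-1}(V) = ∅ ∈ τ ✓.
  V = {[42]}: π^{-1}(V) = {42} ∉ τ ✗.
  V = {[43=44]}: π^{-1}(V) = {43, 44} ∈ τ ✓.
  V = {[42], [43=44]}: π^{-1}(V) = {42, 43, 44} ∈ τ ✓.
Open sets in the quotient: τ_Q = {{}, {[43=44]}, {[42], [43=44]}} (3 elements).


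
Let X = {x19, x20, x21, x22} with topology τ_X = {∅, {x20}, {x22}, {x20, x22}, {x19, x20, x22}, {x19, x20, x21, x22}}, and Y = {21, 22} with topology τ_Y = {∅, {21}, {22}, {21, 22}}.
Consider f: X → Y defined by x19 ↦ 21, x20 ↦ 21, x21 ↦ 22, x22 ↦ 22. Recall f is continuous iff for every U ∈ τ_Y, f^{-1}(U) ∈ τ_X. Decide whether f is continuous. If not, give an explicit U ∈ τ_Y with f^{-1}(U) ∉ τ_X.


f is NOT continuous.

Compute f^{-1}(U) for each U ∈ τ_Y:
  U = ∅: f^{-1}(U) = ∅ ∈ τ_X ✓.
  U = {21}: f^{-1}(U) = {x19, x20} ∉ τ_X ✗.
  U = {22}: f^{-1}(U) = {x21, x22} ∉ τ_X ✗.
  U = {21, 22}: f^{-1}(U) = {x19, x20, x21, x22} ∈ τ_X ✓.
Found U = {21} with f^{-1}(U) = {x19, x20} not in τ_X. Therefore f is NOT continuous.


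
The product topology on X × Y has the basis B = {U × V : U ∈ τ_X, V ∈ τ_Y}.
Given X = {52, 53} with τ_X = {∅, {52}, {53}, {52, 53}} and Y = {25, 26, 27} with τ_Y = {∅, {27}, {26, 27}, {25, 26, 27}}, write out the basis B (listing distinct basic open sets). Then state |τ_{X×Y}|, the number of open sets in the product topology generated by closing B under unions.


Basis B = {∅ × ∅, {52} × {27}, {53} × {27}, {52} × {26, 27}, {52, 53} × {27}, {53} × {26, 27}, {52} × {25, 26, 27}, {53} × {25, 26, 27}, {52, 53} × {26, 27}, {52, 53} × {25, 26, 27}}; |τ_{X×Y}| = 16.

Enumerate products U × V with U ∈ τ_X, V ∈ τ_Y (deduplicated):
  ∅ × ∅ = {} (∅)
  {52} × {27} = {(52,27)}
  {53} × {27} = {(53,27)}
  {52} × {26, 27} = {(52,26), (52,27)}
  {52, 53} × {27} = {(52,27), (53,27)}
  {53} × {26, 27} = {(53,26), (53,27)}
  {52} × {25, 26, 27} = {(52,25), (52,26), (52,27)}
  {53} × {25, 26, 27} = {(53,25), (53,26), (53,27)}
  {52, 53} × {26, 27} = {(52,26), (52,27), (53,26), (53,27)}
  {52, 53} × {25, 26, 27} = {(52,25), (52,26), (52,27), (53,25), (53,26), (53,27)}
These 10 distinct sets form the basis B.
Close under arbitrary unions to get τ_{X×Y}; counting gives |τ_{X×Y}| = 16.


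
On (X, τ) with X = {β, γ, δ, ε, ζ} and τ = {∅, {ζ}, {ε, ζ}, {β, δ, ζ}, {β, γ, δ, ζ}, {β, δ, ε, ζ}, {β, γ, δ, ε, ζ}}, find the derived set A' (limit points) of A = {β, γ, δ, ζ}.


A' = {β, γ, δ, ε}

For each x ∈ X, list the open sets U ∈ τ with x ∈ U, then check whether U ∩ (A ∖ {x}) ≠ ∅ for every such U.
  x = β: opens ∋ x are {β, δ, ζ}, {β, γ, δ, ζ}, {β, δ, ε, ζ}, {β, γ, δ, ε, ζ}; each meets A ∖ {β}, so x IS a limit point.
  x = γ: opens ∋ x are {β, γ, δ, ζ}, {β, γ, δ, ε, ζ}; each meets A ∖ {γ}, so x IS a limit point.
  x = δ: opens ∋ x are {β, δ, ζ}, {β, γ, δ, ζ}, {β, δ, ε, ζ}, {β, γ, δ, ε, ζ}; each meets A ∖ {δ}, so x IS a limit point.
  x = ε: opens ∋ x are {ε, ζ}, {β, δ, ε, ζ}, {β, γ, δ, ε, ζ}; each meets A ∖ {ε}, so x IS a limit point.
  x = ζ: open {ζ} ∋ x has {ζ} ∩ (A ∖ {ζ}) = ∅, so x is NOT a limit point.
Collecting: A' = {β, γ, δ, ε}.


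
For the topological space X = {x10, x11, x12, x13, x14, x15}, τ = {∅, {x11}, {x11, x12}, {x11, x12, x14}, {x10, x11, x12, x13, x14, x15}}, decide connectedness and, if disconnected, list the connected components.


(X, τ) is connected.

Find clopen sets (U ∈ τ with X ∖ U ∈ τ):
  U = ∅, X ∖ U = {x10, x11, x12, x13, x14, x15} — both open, so U is clopen.
  U = {x10, x11, x12, x13, x14, x15}, X ∖ U = ∅ — both open, so U is clopen.
Only trivial clopens (∅ and X) exist, so (X, τ) is connected.
Compute connected components by grouping points that agree on all clopens:
  component: {x10, x11, x12, x13, x14, x15}


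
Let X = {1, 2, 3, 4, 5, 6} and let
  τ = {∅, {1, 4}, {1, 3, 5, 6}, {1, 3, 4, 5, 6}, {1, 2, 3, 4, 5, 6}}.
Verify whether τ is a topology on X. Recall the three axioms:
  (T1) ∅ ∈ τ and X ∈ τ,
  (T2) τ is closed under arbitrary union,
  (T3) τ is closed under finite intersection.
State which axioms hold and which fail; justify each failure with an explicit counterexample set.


τ is NOT a topology on X.

Axiom (T1): ∅ ∈ τ? Yes; X ∈ τ? Yes.
Axiom (T2/T3): check pairwise unions and intersections of members of τ.
Counterexample for (T3): {1, 4} ∩ {1, 3, 5, 6} = {1} ∉ τ. Therefore τ is NOT a topology.


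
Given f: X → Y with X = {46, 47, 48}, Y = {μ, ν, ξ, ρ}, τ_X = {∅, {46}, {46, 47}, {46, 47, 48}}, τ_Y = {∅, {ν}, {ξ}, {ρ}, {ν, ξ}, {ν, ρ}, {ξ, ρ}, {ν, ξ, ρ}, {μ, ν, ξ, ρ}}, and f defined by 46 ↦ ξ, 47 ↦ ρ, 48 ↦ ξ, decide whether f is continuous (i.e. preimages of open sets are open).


f is NOT continuous.

Compute f^{-1}(U) for each U ∈ τ_Y:
  U = ∅: f^{-1}(U) = ∅ ∈ τ_X ✓.
  U = {ν}: f^{-1}(U) = ∅ ∈ τ_X ✓.
  U = {ξ}: f^{-1}(U) = {46, 48} ∉ τ_X ✗.
  U = {ρ}: f^{-1}(U) = {47} ∉ τ_X ✗.
  U = {ν, ξ}: f^{-1}(U) = {46, 48} ∉ τ_X ✗.
  U = {ν, ρ}: f^{-1}(U) = {47} ∉ τ_X ✗.
  U = {ξ, ρ}: f^{-1}(U) = {46, 47, 48} ∈ τ_X ✓.
  U = {ν, ξ, ρ}: f^{-1}(U) = {46, 47, 48} ∈ τ_X ✓.
  U = {μ, ν, ξ, ρ}: f^{-1}(U) = {46, 47, 48} ∈ τ_X ✓.
Found U = {ξ} with f^{-1}(U) = {46, 48} not in τ_X. Therefore f is NOT continuous.


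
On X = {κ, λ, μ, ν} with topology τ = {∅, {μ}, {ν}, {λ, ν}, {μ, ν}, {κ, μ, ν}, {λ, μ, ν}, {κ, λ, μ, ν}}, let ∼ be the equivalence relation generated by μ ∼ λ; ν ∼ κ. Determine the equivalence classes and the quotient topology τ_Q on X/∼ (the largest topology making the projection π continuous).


X/∼ = {[κ=ν], [λ=μ]}; |τ_Q| = 2.

Equivalence classes: [κ=ν], [λ=μ].
Quotient map π: X → X/∼ sends κ ↦ [κ=ν], λ ↦ [λ=μ], μ ↦ [λ=μ], ν ↦ [κ=ν].
For each subset V ⊆ X/∼, compute π^{-1}(V) ⊆ X and check whether π^{-1}(V) ∈ τ. V is open in τ_Q iff π^{-1}(V) ∈ τ.
  V = {}: π^{-1}(V) = ∅ ∈ τ ✓.
  V = {[κ=ν]}: π^{-1}(V) = {κ, ν} ∉ τ ✗.
  V = {[λ=μ]}: π^{-1}(V) = {λ, μ} ∉ τ ✗.
  V = {[κ=ν], [λ=μ]}: π^{-1}(V) = {κ, λ, μ, ν} ∈ τ ✓.
Open sets in the quotient: τ_Q = {{}, {[κ=ν], [λ=μ]}} (2 elements).


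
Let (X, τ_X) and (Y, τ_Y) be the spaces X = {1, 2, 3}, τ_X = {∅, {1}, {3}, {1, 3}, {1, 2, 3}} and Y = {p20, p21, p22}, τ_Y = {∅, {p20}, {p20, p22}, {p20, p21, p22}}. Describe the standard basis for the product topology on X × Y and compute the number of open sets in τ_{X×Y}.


Basis B = {∅ × ∅, {1} × {p20}, {3} × {p20}, {1} × {p20, p22}, {1, 3} × {p20}, {3} × {p20, p22}, {1} × {p20, p21, p22}, {1, 2, 3} × {p20}, {3} × {p20, p21, p22}, {1, 3} × {p20, p22}, {1, 3} × {p20, p21, p22}, {1, 2, 3} × {p20, p22}, {1, 2, 3} × {p20, p21, p22}}; |τ_{X×Y}| = 30.

Enumerate products U × V with U ∈ τ_X, V ∈ τ_Y (deduplicated):
  ∅ × ∅ = {} (∅)
  {1} × {p20} = {(1,p20)}
  {3} × {p20} = {(3,p20)}
  {1} × {p20, p22} = {(1,p20), (1,p22)}
  {1, 3} × {p20} = {(1,p20), (3,p20)}
  {3} × {p20, p22} = {(3,p20), (3,p22)}
  {1} × {p20, p21, p22} = {(1,p20), (1,p21), (1,p22)}
  {1, 2, 3} × {p20} = {(1,p20), (2,p20), (3,p20)}
  {3} × {p20, p21, p22} = {(3,p20), (3,p21), (3,p22)}
  {1, 3} × {p20, p22} = {(1,p20), (1,p22), (3,p20), (3,p22)}
  {1, 3} × {p20, p21, p22} = {(1,p20), (1,p21), (1,p22), (3,p20), (3,p21), (3,p22)}
  {1, 2, 3} × {p20, p22} = {(1,p20), (1,p22), (2,p20), (2,p22), (3,p20), (3,p22)}
  {1, 2, 3} × {p20, p21, p22} = {(1,p20), (1,p21), (1,p22), (2,p20), (2,p21), (2,p22), (3,p20), (3,p21), (3,p22)}
These 13 distinct sets form the basis B.
Close under arbitrary unions to get τ_{X×Y}; counting gives |τ_{X×Y}| = 30.


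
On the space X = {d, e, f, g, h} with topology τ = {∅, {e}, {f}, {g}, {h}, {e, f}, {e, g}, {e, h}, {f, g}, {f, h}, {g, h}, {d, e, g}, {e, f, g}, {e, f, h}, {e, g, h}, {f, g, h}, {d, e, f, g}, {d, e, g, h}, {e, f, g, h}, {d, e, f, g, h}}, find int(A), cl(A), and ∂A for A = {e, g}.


int(A) = {e, g}, cl(A) = {d, e, g}, ∂A = {d}.

Closed sets in (X, τ) are complements of opens:
  closed(X, τ) = {∅, {d}, {f}, {h}, {d, e}, {d, f}, {d, g}, {d, h}, {f, h}, {d, e, f}, {d, e, g}, {d, e, h}, {d, f, g}, {d, f, h}, {d, g, h}, {d, e, f, g}, {d, e, f, h}, {d, e, g, h}, {d, f, g, h}, {d, e, f, g, h}}.
int(A) = ⋃ {U ∈ τ : U ⊆ A}. Opens contained in A: ∅, {e}, {g}, {e, g}.
Taking the union of these: int(A) = {e, g}.
cl(A) = ⋂ {C closed : A ⊆ C}. Closed sets containing A: {d, e, g}, {d, e, f, g}, {d, e, g, h}, {d, e, f, g, h}.
Intersecting these: cl(A) = {d, e, g}.
∂A = cl(A) ∖ int(A) = {d, e, g} ∖ {e, g} = {d}.


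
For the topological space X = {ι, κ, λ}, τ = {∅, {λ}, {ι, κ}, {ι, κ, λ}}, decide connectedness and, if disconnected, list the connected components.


(X, τ) is disconnected; components = [{λ}, {ι, κ}].

Find clopen sets (U ∈ τ with X ∖ U ∈ τ):
  U = ∅, X ∖ U = {ι, κ, λ} — both open, so U is clopen.
  U = {λ}, X ∖ U = {ι, κ} — both open, so U is clopen.
  U = {ι, κ}, X ∖ U = {λ} — both open, so U is clopen.
  U = {ι, κ, λ}, X ∖ U = ∅ — both open, so U is clopen.
Nontrivial clopen(s) exist: e.g. {ι, κ}. So (X, τ) is disconnected.
Compute connected components by grouping points that agree on all clopens:
  component: {λ}
  component: {ι, κ}


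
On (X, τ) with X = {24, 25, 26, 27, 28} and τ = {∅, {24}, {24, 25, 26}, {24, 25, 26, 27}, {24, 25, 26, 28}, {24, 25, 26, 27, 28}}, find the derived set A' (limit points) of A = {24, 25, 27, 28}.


A' = {25, 26, 27, 28}

For each x ∈ X, list the open sets U ∈ τ with x ∈ U, then check whether U ∩ (A ∖ {x}) ≠ ∅ for every such U.
  x = 24: open {24} ∋ x has {24} ∩ (A ∖ {24}) = ∅, so x is NOT a limit point.
  x = 25: opens ∋ x are {24, 25, 26}, {24, 25, 26, 27}, {24, 25, 26, 28}, {24, 25, 26, 27, 28}; each meets A ∖ {25}, so x IS a limit point.
  x = 26: opens ∋ x are {24, 25, 26}, {24, 25, 26, 27}, {24, 25, 26, 28}, {24, 25, 26, 27, 28}; each meets A ∖ {26}, so x IS a limit point.
  x = 27: opens ∋ x are {24, 25, 26, 27}, {24, 25, 26, 27, 28}; each meets A ∖ {27}, so x IS a limit point.
  x = 28: opens ∋ x are {24, 25, 26, 28}, {24, 25, 26, 27, 28}; each meets A ∖ {28}, so x IS a limit point.
Collecting: A' = {25, 26, 27, 28}.


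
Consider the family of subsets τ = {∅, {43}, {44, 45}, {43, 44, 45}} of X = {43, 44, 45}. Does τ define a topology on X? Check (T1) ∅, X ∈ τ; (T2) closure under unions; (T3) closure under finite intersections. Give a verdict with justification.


τ IS a topology on X.

Axiom (T1): ∅ ∈ τ? Yes; X ∈ τ? Yes.
Axiom (T2/T3): check pairwise unions and intersections of members of τ.
All pairwise intersections and unions checked — each lies in τ. Therefore τ satisfies (T1), (T2), (T3): it IS a topology on X.


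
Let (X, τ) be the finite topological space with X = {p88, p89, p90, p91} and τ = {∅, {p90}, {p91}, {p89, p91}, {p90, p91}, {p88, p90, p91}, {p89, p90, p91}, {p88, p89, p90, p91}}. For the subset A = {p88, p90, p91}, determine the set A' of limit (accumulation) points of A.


A' = {p88, p89}

For each x ∈ X, list the open sets U ∈ τ with x ∈ U, then check whether U ∩ (A ∖ {x}) ≠ ∅ for every such U.
  x = p88: opens ∋ x are {p88, p90, p91}, {p88, p89, p90, p91}; each meets A ∖ {p88}, so x IS a limit point.
  x = p89: opens ∋ x are {p89, p91}, {p89, p90, p91}, {p88, p89, p90, p91}; each meets A ∖ {p89}, so x IS a limit point.
  x = p90: open {p90} ∋ x has {p90} ∩ (A ∖ {p90}) = ∅, so x is NOT a limit point.
  x = p91: open {p91} ∋ x has {p91} ∩ (A ∖ {p91}) = ∅, so x is NOT a limit point.
Collecting: A' = {p88, p89}.


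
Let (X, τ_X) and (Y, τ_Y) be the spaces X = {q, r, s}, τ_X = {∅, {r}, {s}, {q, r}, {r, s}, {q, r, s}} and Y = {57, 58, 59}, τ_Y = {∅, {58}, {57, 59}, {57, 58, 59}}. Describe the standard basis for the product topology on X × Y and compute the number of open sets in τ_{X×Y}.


Basis B = {∅ × ∅, {r} × {58}, {s} × {58}, {q, r} × {58}, {r} × {57, 59}, {r, s} × {58}, {s} × {57, 59}, {q, r, s} × {58}, {r} × {57, 58, 59}, {s} × {57, 58, 59}, {q, r} × {57, 59}, {r, s} × {57, 59}, {q, r} × {57, 58, 59}, {q, r, s} × {57, 59}, {r, s} × {57, 58, 59}, {q, r, s} × {57, 58, 59}}; |τ_{X×Y}| = 36.

Enumerate products U × V with U ∈ τ_X, V ∈ τ_Y (deduplicated):
  ∅ × ∅ = {} (∅)
  {r} × {58} = {(r,58)}
  {s} × {58} = {(s,58)}
  {q, r} × {58} = {(q,58), (r,58)}
  {r} × {57, 59} = {(r,57), (r,59)}
  {r, s} × {58} = {(r,58), (s,58)}
  {s} × {57, 59} = {(s,57), (s,59)}
  {q, r, s} × {58} = {(q,58), (r,58), (s,58)}
  {r} × {57, 58, 59} = {(r,57), (r,58), (r,59)}
  {s} × {57, 58, 59} = {(s,57), (s,58), (s,59)}
  {q, r} × {57, 59} = {(q,57), (q,59), (r,57), (r,59)}
  {r, s} × {57, 59} = {(r,57), (r,59), (s,57), (s,59)}
  {q, r} × {57, 58, 59} = {(q,57), (q,58), (q,59), (r,57), (r,58), (r,59)}
  {q, r, s} × {57, 59} = {(q,57), (q,59), (r,57), (r,59), (s,57), (s,59)}
  {r, s} × {57, 58, 59} = {(r,57), (r,58), (r,59), (s,57), (s,58), (s,59)}
  {q, r, s} × {57, 58, 59} = {(q,57), (q,58), (q,59), (r,57), (r,58), (r,59), (s,57), (s,58), (s,59)}
These 16 distinct sets form the basis B.
Close under arbitrary unions to get τ_{X×Y}; counting gives |τ_{X×Y}| = 36.


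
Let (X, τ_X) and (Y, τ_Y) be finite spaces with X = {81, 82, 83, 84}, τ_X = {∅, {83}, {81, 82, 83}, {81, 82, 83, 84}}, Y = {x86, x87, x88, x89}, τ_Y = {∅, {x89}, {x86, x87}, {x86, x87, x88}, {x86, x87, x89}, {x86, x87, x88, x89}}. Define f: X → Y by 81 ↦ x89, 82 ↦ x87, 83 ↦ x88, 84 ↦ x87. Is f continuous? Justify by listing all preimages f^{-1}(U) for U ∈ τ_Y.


f is NOT continuous.

Compute f^{-1}(U) for each U ∈ τ_Y:
  U = ∅: f^{-1}(U) = ∅ ∈ τ_X ✓.
  U = {x89}: f^{-1}(U) = {81} ∉ τ_X ✗.
  U = {x86, x87}: f^{-1}(U) = {82, 84} ∉ τ_X ✗.
  U = {x86, x87, x88}: f^{-1}(U) = {82, 83, 84} ∉ τ_X ✗.
  U = {x86, x87, x89}: f^{-1}(U) = {81, 82, 84} ∉ τ_X ✗.
  U = {x86, x87, x88, x89}: f^{-1}(U) = {81, 82, 83, 84} ∈ τ_X ✓.
Found U = {x89} with f^{-1}(U) = {81} not in τ_X. Therefore f is NOT continuous.


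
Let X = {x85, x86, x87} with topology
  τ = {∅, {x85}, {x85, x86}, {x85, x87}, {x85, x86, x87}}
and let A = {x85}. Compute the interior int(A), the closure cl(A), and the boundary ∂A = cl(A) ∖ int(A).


int(A) = {x85}, cl(A) = {x85, x86, x87}, ∂A = {x86, x87}.

Closed sets in (X, τ) are complements of opens:
  closed(X, τ) = {∅, {x86}, {x87}, {x86, x87}, {x85, x86, x87}}.
int(A) = ⋃ {U ∈ τ : U ⊆ A}. Opens contained in A: ∅, {x85}.
Taking the union of these: int(A) = {x85}.
cl(A) = ⋂ {C closed : A ⊆ C}. Closed sets containing A: {x85, x86, x87}.
Intersecting these: cl(A) = {x85, x86, x87}.
∂A = cl(A) ∖ int(A) = {x85, x86, x87} ∖ {x85} = {x86, x87}.


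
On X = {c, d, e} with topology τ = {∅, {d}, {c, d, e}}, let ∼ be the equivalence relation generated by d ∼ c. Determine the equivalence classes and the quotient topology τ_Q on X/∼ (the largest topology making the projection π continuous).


X/∼ = {[c=d], [e]}; |τ_Q| = 2.

Equivalence classes: [c=d], [e].
Quotient map π: X → X/∼ sends c ↦ [c=d], d ↦ [c=d], e ↦ [e].
For each subset V ⊆ X/∼, compute π^{-1}(V) ⊆ X and check whether π^{-1}(V) ∈ τ. V is open in τ_Q iff π^{-1}(V) ∈ τ.
  V = {}: π^{-1}(V) = ∅ ∈ τ ✓.
  V = {[c=d]}: π^{-1}(V) = {c, d} ∉ τ ✗.
  V = {[e]}: π^{-1}(V) = {e} ∉ τ ✗.
  V = {[c=d], [e]}: π^{-1}(V) = {c, d, e} ∈ τ ✓.
Open sets in the quotient: τ_Q = {{}, {[c=d], [e]}} (2 elements).


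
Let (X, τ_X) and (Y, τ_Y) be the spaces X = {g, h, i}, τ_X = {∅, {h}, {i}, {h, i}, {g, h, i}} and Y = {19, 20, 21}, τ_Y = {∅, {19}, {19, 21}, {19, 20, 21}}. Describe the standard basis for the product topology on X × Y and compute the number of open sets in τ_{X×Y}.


Basis B = {∅ × ∅, {h} × {19}, {i} × {19}, {h} × {19, 21}, {h, i} × {19}, {i} × {19, 21}, {g, h, i} × {19}, {h} × {19, 20, 21}, {i} × {19, 20, 21}, {h, i} × {19, 21}, {g, h, i} × {19, 21}, {h, i} × {19, 20, 21}, {g, h, i} × {19, 20, 21}}; |τ_{X×Y}| = 30.

Enumerate products U × V with U ∈ τ_X, V ∈ τ_Y (deduplicated):
  ∅ × ∅ = {} (∅)
  {h} × {19} = {(h,19)}
  {i} × {19} = {(i,19)}
  {h} × {19, 21} = {(h,19), (h,21)}
  {h, i} × {19} = {(h,19), (i,19)}
  {i} × {19, 21} = {(i,19), (i,21)}
  {g, h, i} × {19} = {(g,19), (h,19), (i,19)}
  {h} × {19, 20, 21} = {(h,19), (h,20), (h,21)}
  {i} × {19, 20, 21} = {(i,19), (i,20), (i,21)}
  {h, i} × {19, 21} = {(h,19), (h,21), (i,19), (i,21)}
  {g, h, i} × {19, 21} = {(g,19), (g,21), (h,19), (h,21), (i,19), (i,21)}
  {h, i} × {19, 20, 21} = {(h,19), (h,20), (h,21), (i,19), (i,20), (i,21)}
  {g, h, i} × {19, 20, 21} = {(g,19), (g,20), (g,21), (h,19), (h,20), (h,21), (i,19), (i,20), (i,21)}
These 13 distinct sets form the basis B.
Close under arbitrary unions to get τ_{X×Y}; counting gives |τ_{X×Y}| = 30.


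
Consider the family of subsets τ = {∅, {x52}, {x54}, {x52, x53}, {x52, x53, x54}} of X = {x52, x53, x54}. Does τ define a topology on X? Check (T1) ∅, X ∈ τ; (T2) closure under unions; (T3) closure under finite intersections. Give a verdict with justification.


τ is NOT a topology on X.

Axiom (T1): ∅ ∈ τ? Yes; X ∈ τ? Yes.
Axiom (T2/T3): check pairwise unions and intersections of members of τ.
Counterexample for (T2): {x52} ∪ {x54} = {x52, x54} ∉ τ. Therefore τ is NOT a topology.


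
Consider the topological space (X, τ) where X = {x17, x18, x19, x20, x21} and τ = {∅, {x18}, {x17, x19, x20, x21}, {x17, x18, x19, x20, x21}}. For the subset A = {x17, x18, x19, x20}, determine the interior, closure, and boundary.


int(A) = {x18}, cl(A) = {x17, x18, x19, x20, x21}, ∂A = {x17, x19, x20, x21}.

Closed sets in (X, τ) are complements of opens:
  closed(X, τ) = {∅, {x18}, {x17, x19, x20, x21}, {x17, x18, x19, x20, x21}}.
int(A) = ⋃ {U ∈ τ : U ⊆ A}. Opens contained in A: ∅, {x18}.
Taking the union of these: int(A) = {x18}.
cl(A) = ⋂ {C closed : A ⊆ C}. Closed sets containing A: {x17, x18, x19, x20, x21}.
Intersecting these: cl(A) = {x17, x18, x19, x20, x21}.
∂A = cl(A) ∖ int(A) = {x17, x18, x19, x20, x21} ∖ {x18} = {x17, x19, x20, x21}.


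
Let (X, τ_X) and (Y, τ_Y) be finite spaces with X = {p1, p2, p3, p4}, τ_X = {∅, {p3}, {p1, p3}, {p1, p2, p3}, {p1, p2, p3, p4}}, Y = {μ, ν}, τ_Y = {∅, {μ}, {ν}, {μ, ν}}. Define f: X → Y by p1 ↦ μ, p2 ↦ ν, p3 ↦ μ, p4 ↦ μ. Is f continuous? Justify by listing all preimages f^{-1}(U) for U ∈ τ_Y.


f is NOT continuous.

Compute f^{-1}(U) for each U ∈ τ_Y:
  U = ∅: f^{-1}(U) = ∅ ∈ τ_X ✓.
  U = {μ}: f^{-1}(U) = {p1, p3, p4} ∉ τ_X ✗.
  U = {ν}: f^{-1}(U) = {p2} ∉ τ_X ✗.
  U = {μ, ν}: f^{-1}(U) = {p1, p2, p3, p4} ∈ τ_X ✓.
Found U = {μ} with f^{-1}(U) = {p1, p3, p4} not in τ_X. Therefore f is NOT continuous.


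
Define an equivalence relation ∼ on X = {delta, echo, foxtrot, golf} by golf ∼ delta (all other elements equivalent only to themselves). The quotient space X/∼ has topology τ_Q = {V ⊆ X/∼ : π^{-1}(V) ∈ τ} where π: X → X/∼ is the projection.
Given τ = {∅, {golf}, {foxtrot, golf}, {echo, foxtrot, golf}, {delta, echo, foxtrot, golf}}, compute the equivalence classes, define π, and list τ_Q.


X/∼ = {[delta=golf], [echo], [foxtrot]}; |τ_Q| = 2.

Equivalence classes: [delta=golf], [echo], [foxtrot].
Quotient map π: X → X/∼ sends delta ↦ [delta=golf], echo ↦ [echo], foxtrot ↦ [foxtrot], golf ↦ [delta=golf].
For each subset V ⊆ X/∼, compute π^{-1}(V) ⊆ X and check whether π^{-1}(V) ∈ τ. V is open in τ_Q iff π^{-1}(V) ∈ τ.
  V = {}: π^{-1}(V) = ∅ ∈ τ ✓.
  V = {[delta=golf]}: π^{-1}(V) = {delta, golf} ∉ τ ✗.
  V = {[echo]}: π^{-1}(V) = {echo} ∉ τ ✗.
  V = {[delta=golf], [echo]}: π^{-1}(V) = {delta, echo, golf} ∉ τ ✗.
  V = {[foxtrot]}: π^{-1}(V) = {foxtrot} ∉ τ ✗.
  V = {[delta=golf], [foxtrot]}: π^{-1}(V) = {delta, foxtrot, golf} ∉ τ ✗.
  V = {[echo], [foxtrot]}: π^{-1}(V) = {echo, foxtrot} ∉ τ ✗.
  V = {[delta=golf], [echo], [foxtrot]}: π^{-1}(V) = {delta, echo, foxtrot, golf} ∈ τ ✓.
Open sets in the quotient: τ_Q = {{}, {[delta=golf], [echo], [foxtrot]}} (2 elements).


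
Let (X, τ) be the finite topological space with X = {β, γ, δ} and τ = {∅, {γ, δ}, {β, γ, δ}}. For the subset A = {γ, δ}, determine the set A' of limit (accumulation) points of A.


A' = {β, γ, δ}

For each x ∈ X, list the open sets U ∈ τ with x ∈ U, then check whether U ∩ (A ∖ {x}) ≠ ∅ for every such U.
  x = β: opens ∋ x are {β, γ, δ}; each meets A ∖ {β}, so x IS a limit point.
  x = γ: opens ∋ x are {γ, δ}, {β, γ, δ}; each meets A ∖ {γ}, so x IS a limit point.
  x = δ: opens ∋ x are {γ, δ}, {β, γ, δ}; each meets A ∖ {δ}, so x IS a limit point.
Collecting: A' = {β, γ, δ}.


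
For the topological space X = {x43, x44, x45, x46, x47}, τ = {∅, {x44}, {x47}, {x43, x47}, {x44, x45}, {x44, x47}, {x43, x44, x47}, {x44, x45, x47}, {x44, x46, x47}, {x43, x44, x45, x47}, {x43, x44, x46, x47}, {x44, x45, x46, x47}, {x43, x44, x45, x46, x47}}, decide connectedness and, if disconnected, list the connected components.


(X, τ) is connected.

Find clopen sets (U ∈ τ with X ∖ U ∈ τ):
  U = ∅, X ∖ U = {x43, x44, x45, x46, x47} — both open, so U is clopen.
  U = {x43, x44, x45, x46, x47}, X ∖ U = ∅ — both open, so U is clopen.
Only trivial clopens (∅ and X) exist, so (X, τ) is connected.
Compute connected components by grouping points that agree on all clopens:
  component: {x43, x44, x45, x46, x47}


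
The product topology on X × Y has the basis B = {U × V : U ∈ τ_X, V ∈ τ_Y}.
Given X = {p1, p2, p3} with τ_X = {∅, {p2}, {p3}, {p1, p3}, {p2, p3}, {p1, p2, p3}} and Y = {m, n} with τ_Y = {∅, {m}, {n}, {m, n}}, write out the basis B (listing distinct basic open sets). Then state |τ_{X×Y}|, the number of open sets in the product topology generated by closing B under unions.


Basis B = {∅ × ∅, {p2} × {m}, {p2} × {n}, {p3} × {m}, {p3} × {n}, {p1, p3} × {m}, {p1, p3} × {n}, {p2} × {m, n}, {p2, p3} × {m}, {p2, p3} × {n}, {p3} × {m, n}, {p1, p2, p3} × {m}, {p1, p2, p3} × {n}, {p1, p3} × {m, n}, {p2, p3} × {m, n}, {p1, p2, p3} × {m, n}}; |τ_{X×Y}| = 36.

Enumerate products U × V with U ∈ τ_X, V ∈ τ_Y (deduplicated):
  ∅ × ∅ = {} (∅)
  {p2} × {m} = {(p2,m)}
  {p2} × {n} = {(p2,n)}
  {p3} × {m} = {(p3,m)}
  {p3} × {n} = {(p3,n)}
  {p1, p3} × {m} = {(p1,m), (p3,m)}
  {p1, p3} × {n} = {(p1,n), (p3,n)}
  {p2} × {m, n} = {(p2,m), (p2,n)}
  {p2, p3} × {m} = {(p2,m), (p3,m)}
  {p2, p3} × {n} = {(p2,n), (p3,n)}
  {p3} × {m, n} = {(p3,m), (p3,n)}
  {p1, p2, p3} × {m} = {(p1,m), (p2,m), (p3,m)}
  {p1, p2, p3} × {n} = {(p1,n), (p2,n), (p3,n)}
  {p1, p3} × {m, n} = {(p1,m), (p1,n), (p3,m), (p3,n)}
  {p2, p3} × {m, n} = {(p2,m), (p2,n), (p3,m), (p3,n)}
  {p1, p2, p3} × {m, n} = {(p1,m), (p1,n), (p2,m), (p2,n), (p3,m), (p3,n)}
These 16 distinct sets form the basis B.
Close under arbitrary unions to get τ_{X×Y}; counting gives |τ_{X×Y}| = 36.


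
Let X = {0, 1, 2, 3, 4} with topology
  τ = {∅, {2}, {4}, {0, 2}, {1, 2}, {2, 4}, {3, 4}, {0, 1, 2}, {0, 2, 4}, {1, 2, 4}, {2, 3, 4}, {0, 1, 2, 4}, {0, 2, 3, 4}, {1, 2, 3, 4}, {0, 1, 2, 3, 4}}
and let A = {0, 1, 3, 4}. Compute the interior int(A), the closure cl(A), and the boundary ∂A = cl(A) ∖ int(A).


int(A) = {3, 4}, cl(A) = {0, 1, 3, 4}, ∂A = {0, 1}.

Closed sets in (X, τ) are complements of opens:
  closed(X, τ) = {∅, {0}, {1}, {3}, {0, 1}, {0, 3}, {1, 3}, {3, 4}, {0, 1, 2}, {0, 1, 3}, {0, 3, 4}, {1, 3, 4}, {0, 1, 2, 3}, {0, 1, 3, 4}, {0, 1, 2, 3, 4}}.
int(A) = ⋃ {U ∈ τ : U ⊆ A}. Opens contained in A: ∅, {4}, {3, 4}.
Taking the union of these: int(A) = {3, 4}.
cl(A) = ⋂ {C closed : A ⊆ C}. Closed sets containing A: {0, 1, 3, 4}, {0, 1, 2, 3, 4}.
Intersecting these: cl(A) = {0, 1, 3, 4}.
∂A = cl(A) ∖ int(A) = {0, 1, 3, 4} ∖ {3, 4} = {0, 1}.


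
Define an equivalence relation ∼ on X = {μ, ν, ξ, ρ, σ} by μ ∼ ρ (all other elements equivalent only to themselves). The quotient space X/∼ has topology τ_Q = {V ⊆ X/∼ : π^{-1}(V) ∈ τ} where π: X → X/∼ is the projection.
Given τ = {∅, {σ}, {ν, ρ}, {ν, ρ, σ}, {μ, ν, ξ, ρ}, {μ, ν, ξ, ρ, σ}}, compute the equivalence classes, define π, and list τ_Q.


X/∼ = {[μ=ρ], [ν], [ξ], [σ]}; |τ_Q| = 4.

Equivalence classes: [μ=ρ], [ν], [ξ], [σ].
Quotient map π: X → X/∼ sends μ ↦ [μ=ρ], ν ↦ [ν], ξ ↦ [ξ], ρ ↦ [μ=ρ], σ ↦ [σ].
For each subset V ⊆ X/∼, compute π^{-1}(V) ⊆ X and check whether π^{-1}(V) ∈ τ. V is open in τ_Q iff π^{-1}(V) ∈ τ.
  V = {}: π^{-1}(V) = ∅ ∈ τ ✓.
  V = {[μ=ρ]}: π^{-1}(V) = {μ, ρ} ∉ τ ✗.
  V = {[ν]}: π^{-1}(V) = {ν} ∉ τ ✗.
  V = {[μ=ρ], [ν]}: π^{-1}(V) = {μ, ν, ρ} ∉ τ ✗.
  V = {[ξ]}: π^{-1}(V) = {ξ} ∉ τ ✗.
  V = {[μ=ρ], [ξ]}: π^{-1}(V) = {μ, ξ, ρ} ∉ τ ✗.
  V = {[ν], [ξ]}: π^{-1}(V) = {ν, ξ} ∉ τ ✗.
  V = {[μ=ρ], [ν], [ξ]}: π^{-1}(V) = {μ, ν, ξ, ρ} ∈ τ ✓.
  V = {[σ]}: π^{-1}(V) = {σ} ∈ τ ✓.
  V = {[μ=ρ], [σ]}: π^{-1}(V) = {μ, ρ, σ} ∉ τ ✗.
  V = {[ν], [σ]}: π^{-1}(V) = {ν, σ} ∉ τ ✗.
  V = {[μ=ρ], [ν], [σ]}: π^{-1}(V) = {μ, ν, ρ, σ} ∉ τ ✗.
  V = {[ξ], [σ]}: π^{-1}(V) = {ξ, σ} ∉ τ ✗.
  V = {[μ=ρ], [ξ], [σ]}: π^{-1}(V) = {μ, ξ, ρ, σ} ∉ τ ✗.
  V = {[ν], [ξ], [σ]}: π^{-1}(V) = {ν, ξ, σ} ∉ τ ✗.
  V = {[μ=ρ], [ν], [ξ], [σ]}: π^{-1}(V) = {μ, ν, ξ, ρ, σ} ∈ τ ✓.
Open sets in the quotient: τ_Q = {{}, {[μ=ρ], [ν], [ξ]}, {[σ]}, {[μ=ρ], [ν], [ξ], [σ]}} (4 elements).


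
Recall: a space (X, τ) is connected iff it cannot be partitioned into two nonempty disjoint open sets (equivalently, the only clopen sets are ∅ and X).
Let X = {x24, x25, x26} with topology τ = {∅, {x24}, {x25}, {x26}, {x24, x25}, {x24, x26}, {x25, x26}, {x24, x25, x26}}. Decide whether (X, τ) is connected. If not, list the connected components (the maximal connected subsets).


(X, τ) is disconnected; components = [{x24}, {x25}, {x26}].

Find clopen sets (U ∈ τ with X ∖ U ∈ τ):
  U = ∅, X ∖ U = {x24, x25, x26} — both open, so U is clopen.
  U = {x24}, X ∖ U = {x25, x26} — both open, so U is clopen.
  U = {x25}, X ∖ U = {x24, x26} — both open, so U is clopen.
  U = {x26}, X ∖ U = {x24, x25} — both open, so U is clopen.
  U = {x24, x25}, X ∖ U = {x26} — both open, so U is clopen.
  U = {x24, x26}, X ∖ U = {x25} — both open, so U is clopen.
  U = {x25, x26}, X ∖ U = {x24} — both open, so U is clopen.
  U = {x24, x25, x26}, X ∖ U = ∅ — both open, so U is clopen.
Nontrivial clopen(s) exist: e.g. {x25, x26}. So (X, τ) is disconnected.
Compute connected components by grouping points that agree on all clopens:
  component: {x24}
  component: {x25}
  component: {x26}


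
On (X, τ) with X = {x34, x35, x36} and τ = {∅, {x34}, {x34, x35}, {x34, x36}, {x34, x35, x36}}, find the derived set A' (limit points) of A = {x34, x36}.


A' = {x35, x36}

For each x ∈ X, list the open sets U ∈ τ with x ∈ U, then check whether U ∩ (A ∖ {x}) ≠ ∅ for every such U.
  x = x34: open {x34} ∋ x has {x34} ∩ (A ∖ {x34}) = ∅, so x is NOT a limit point.
  x = x35: opens ∋ x are {x34, x35}, {x34, x35, x36}; each meets A ∖ {x35}, so x IS a limit point.
  x = x36: opens ∋ x are {x34, x36}, {x34, x35, x36}; each meets A ∖ {x36}, so x IS a limit point.
Collecting: A' = {x35, x36}.


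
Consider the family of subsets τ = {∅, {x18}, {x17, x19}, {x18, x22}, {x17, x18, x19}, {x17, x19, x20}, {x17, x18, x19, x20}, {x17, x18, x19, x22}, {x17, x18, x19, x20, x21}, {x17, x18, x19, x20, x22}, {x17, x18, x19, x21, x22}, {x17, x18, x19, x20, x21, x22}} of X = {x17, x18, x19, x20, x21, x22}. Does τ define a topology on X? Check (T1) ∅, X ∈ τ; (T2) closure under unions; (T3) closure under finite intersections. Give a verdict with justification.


τ is NOT a topology on X.

Axiom (T1): ∅ ∈ τ? Yes; X ∈ τ? Yes.
Axiom (T2/T3): check pairwise unions and intersections of members of τ.
Counterexample for (T3): {x17, x18, x19, x20, x21} ∩ {x17, x18, x19, x21, x22} = {x17, x18, x19, x21} ∉ τ. Therefore τ is NOT a topology.


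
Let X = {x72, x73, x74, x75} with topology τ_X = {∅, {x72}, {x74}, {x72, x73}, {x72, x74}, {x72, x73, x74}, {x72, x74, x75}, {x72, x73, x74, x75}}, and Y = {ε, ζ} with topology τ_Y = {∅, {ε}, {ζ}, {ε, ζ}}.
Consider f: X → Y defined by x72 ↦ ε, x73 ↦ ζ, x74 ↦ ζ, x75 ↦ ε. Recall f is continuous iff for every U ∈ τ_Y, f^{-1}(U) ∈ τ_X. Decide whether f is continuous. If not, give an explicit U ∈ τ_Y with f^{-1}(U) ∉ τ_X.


f is NOT continuous.

Compute f^{-1}(U) for each U ∈ τ_Y:
  U = ∅: f^{-1}(U) = ∅ ∈ τ_X ✓.
  U = {ε}: f^{-1}(U) = {x72, x75} ∉ τ_X ✗.
  U = {ζ}: f^{-1}(U) = {x73, x74} ∉ τ_X ✗.
  U = {ε, ζ}: f^{-1}(U) = {x72, x73, x74, x75} ∈ τ_X ✓.
Found U = {ε} with f^{-1}(U) = {x72, x75} not in τ_X. Therefore f is NOT continuous.


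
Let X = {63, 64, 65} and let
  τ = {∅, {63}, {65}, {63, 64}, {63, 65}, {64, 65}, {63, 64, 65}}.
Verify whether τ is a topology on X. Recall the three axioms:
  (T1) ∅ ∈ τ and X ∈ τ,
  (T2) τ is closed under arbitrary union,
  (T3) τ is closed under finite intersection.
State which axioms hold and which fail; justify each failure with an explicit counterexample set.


τ is NOT a topology on X.

Axiom (T1): ∅ ∈ τ? Yes; X ∈ τ? Yes.
Axiom (T2/T3): check pairwise unions and intersections of members of τ.
Counterexample for (T3): {63, 64} ∩ {64, 65} = {64} ∉ τ. Therefore τ is NOT a topology.


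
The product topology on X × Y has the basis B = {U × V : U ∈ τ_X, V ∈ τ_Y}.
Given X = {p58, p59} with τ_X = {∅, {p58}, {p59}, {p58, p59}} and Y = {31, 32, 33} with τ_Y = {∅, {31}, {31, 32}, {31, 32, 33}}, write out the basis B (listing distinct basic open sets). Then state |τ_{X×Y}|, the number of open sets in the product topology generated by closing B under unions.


Basis B = {∅ × ∅, {p58} × {31}, {p59} × {31}, {p58} × {31, 32}, {p58, p59} × {31}, {p59} × {31, 32}, {p58} × {31, 32, 33}, {p59} × {31, 32, 33}, {p58, p59} × {31, 32}, {p58, p59} × {31, 32, 33}}; |τ_{X×Y}| = 16.

Enumerate products U × V with U ∈ τ_X, V ∈ τ_Y (deduplicated):
  ∅ × ∅ = {} (∅)
  {p58} × {31} = {(p58,31)}
  {p59} × {31} = {(p59,31)}
  {p58} × {31, 32} = {(p58,31), (p58,32)}
  {p58, p59} × {31} = {(p58,31), (p59,31)}
  {p59} × {31, 32} = {(p59,31), (p59,32)}
  {p58} × {31, 32, 33} = {(p58,31), (p58,32), (p58,33)}
  {p59} × {31, 32, 33} = {(p59,31), (p59,32), (p59,33)}
  {p58, p59} × {31, 32} = {(p58,31), (p58,32), (p59,31), (p59,32)}
  {p58, p59} × {31, 32, 33} = {(p58,31), (p58,32), (p58,33), (p59,31), (p59,32), (p59,33)}
These 10 distinct sets form the basis B.
Close under arbitrary unions to get τ_{X×Y}; counting gives |τ_{X×Y}| = 16.


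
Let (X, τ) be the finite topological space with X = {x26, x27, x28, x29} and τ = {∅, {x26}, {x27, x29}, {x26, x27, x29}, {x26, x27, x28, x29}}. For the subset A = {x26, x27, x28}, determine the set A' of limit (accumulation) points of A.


A' = {x28, x29}

For each x ∈ X, list the open sets U ∈ τ with x ∈ U, then check whether U ∩ (A ∖ {x}) ≠ ∅ for every such U.
  x = x26: open {x26} ∋ x has {x26} ∩ (A ∖ {x26}) = ∅, so x is NOT a limit point.
  x = x27: open {x27, x29} ∋ x has {x27, x29} ∩ (A ∖ {x27}) = ∅, so x is NOT a limit point.
  x = x28: opens ∋ x are {x26, x27, x28, x29}; each meets A ∖ {x28}, so x IS a limit point.
  x = x29: opens ∋ x are {x27, x29}, {x26, x27, x29}, {x26, x27, x28, x29}; each meets A ∖ {x29}, so x IS a limit point.
Collecting: A' = {x28, x29}.


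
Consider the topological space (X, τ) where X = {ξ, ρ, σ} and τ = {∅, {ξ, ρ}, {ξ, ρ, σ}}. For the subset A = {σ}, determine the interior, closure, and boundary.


int(A) = ∅, cl(A) = {σ}, ∂A = {σ}.

Closed sets in (X, τ) are complements of opens:
  closed(X, τ) = {∅, {σ}, {ξ, ρ, σ}}.
int(A) = ⋃ {U ∈ τ : U ⊆ A}. Opens contained in A: ∅.
Taking the union of these: int(A) = ∅.
cl(A) = ⋂ {C closed : A ⊆ C}. Closed sets containing A: {σ}, {ξ, ρ, σ}.
Intersecting these: cl(A) = {σ}.
∂A = cl(A) ∖ int(A) = {σ} ∖ ∅ = {σ}.


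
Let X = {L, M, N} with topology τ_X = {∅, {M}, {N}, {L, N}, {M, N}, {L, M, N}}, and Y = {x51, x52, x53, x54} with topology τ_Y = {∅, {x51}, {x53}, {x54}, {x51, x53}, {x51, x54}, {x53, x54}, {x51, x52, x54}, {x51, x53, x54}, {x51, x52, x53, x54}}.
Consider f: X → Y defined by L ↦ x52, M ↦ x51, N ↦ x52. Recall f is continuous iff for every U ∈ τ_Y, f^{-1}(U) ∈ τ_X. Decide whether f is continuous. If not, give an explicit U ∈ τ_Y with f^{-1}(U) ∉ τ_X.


f IS continuous.

Compute f^{-1}(U) for each U ∈ τ_Y:
  U = ∅: f^{-1}(U) = ∅ ∈ τ_X ✓.
  U = {x51}: f^{-1}(U) = {M} ∈ τ_X ✓.
  U = {x53}: f^{-1}(U) = ∅ ∈ τ_X ✓.
  U = {x54}: f^{-1}(U) = ∅ ∈ τ_X ✓.
  U = {x51, x53}: f^{-1}(U) = {M} ∈ τ_X ✓.
  U = {x51, x54}: f^{-1}(U) = {M} ∈ τ_X ✓.
  U = {x53, x54}: f^{-1}(U) = ∅ ∈ τ_X ✓.
  U = {x51, x52, x54}: f^{-1}(U) = {L, M, N} ∈ τ_X ✓.
  U = {x51, x53, x54}: f^{-1}(U) = {M} ∈ τ_X ✓.
  U = {x51, x52, x53, x54}: f^{-1}(U) = {L, M, N} ∈ τ_X ✓.
Every preimage lies in τ_X, so f IS continuous.


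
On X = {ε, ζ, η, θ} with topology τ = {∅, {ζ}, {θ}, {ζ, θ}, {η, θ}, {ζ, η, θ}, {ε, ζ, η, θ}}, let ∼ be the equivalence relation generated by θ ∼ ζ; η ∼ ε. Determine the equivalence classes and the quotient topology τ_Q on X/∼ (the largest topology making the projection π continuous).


X/∼ = {[ε=η], [ζ=θ]}; |τ_Q| = 3.

Equivalence classes: [ε=η], [ζ=θ].
Quotient map π: X → X/∼ sends ε ↦ [ε=η], ζ ↦ [ζ=θ], η ↦ [ε=η], θ ↦ [ζ=θ].
For each subset V ⊆ X/∼, compute π^{-1}(V) ⊆ X and check whether π^{-1}(V) ∈ τ. V is open in τ_Q iff π^{-1}(V) ∈ τ.
  V = {}: π^{-1}(V) = ∅ ∈ τ ✓.
  V = {[ε=η]}: π^{-1}(V) = {ε, η} ∉ τ ✗.
  V = {[ζ=θ]}: π^{-1}(V) = {ζ, θ} ∈ τ ✓.
  V = {[ε=η], [ζ=θ]}: π^{-1}(V) = {ε, ζ, η, θ} ∈ τ ✓.
Open sets in the quotient: τ_Q = {{}, {[ζ=θ]}, {[ε=η], [ζ=θ]}} (3 elements).


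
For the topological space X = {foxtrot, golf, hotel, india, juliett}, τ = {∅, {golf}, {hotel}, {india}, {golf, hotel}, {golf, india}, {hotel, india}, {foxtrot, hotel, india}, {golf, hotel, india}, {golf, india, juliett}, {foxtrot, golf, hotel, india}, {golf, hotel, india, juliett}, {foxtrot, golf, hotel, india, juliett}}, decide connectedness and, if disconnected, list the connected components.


(X, τ) is connected.

Find clopen sets (U ∈ τ with X ∖ U ∈ τ):
  U = ∅, X ∖ U = {foxtrot, golf, hotel, india, juliett} — both open, so U is clopen.
  U = {foxtrot, golf, hotel, india, juliett}, X ∖ U = ∅ — both open, so U is clopen.
Only trivial clopens (∅ and X) exist, so (X, τ) is connected.
Compute connected components by grouping points that agree on all clopens:
  component: {foxtrot, golf, hotel, india, juliett}


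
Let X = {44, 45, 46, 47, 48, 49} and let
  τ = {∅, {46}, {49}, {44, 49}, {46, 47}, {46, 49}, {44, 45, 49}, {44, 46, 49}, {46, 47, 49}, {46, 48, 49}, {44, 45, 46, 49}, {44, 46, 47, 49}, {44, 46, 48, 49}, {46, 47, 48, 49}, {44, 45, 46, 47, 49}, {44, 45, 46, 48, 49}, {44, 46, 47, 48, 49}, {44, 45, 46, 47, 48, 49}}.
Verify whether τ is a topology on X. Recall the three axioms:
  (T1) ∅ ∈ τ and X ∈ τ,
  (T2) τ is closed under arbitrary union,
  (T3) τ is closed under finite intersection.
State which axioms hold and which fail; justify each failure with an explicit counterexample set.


τ IS a topology on X.

Axiom (T1): ∅ ∈ τ? Yes; X ∈ τ? Yes.
Axiom (T2/T3): check pairwise unions and intersections of members of τ.
All pairwise intersections and unions checked — each lies in τ. Therefore τ satisfies (T1), (T2), (T3): it IS a topology on X.


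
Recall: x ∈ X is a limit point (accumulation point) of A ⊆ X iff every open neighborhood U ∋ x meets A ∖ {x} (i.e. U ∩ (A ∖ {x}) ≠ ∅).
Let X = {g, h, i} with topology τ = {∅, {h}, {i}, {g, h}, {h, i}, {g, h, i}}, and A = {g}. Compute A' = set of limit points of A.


A' = ∅

For each x ∈ X, list the open sets U ∈ τ with x ∈ U, then check whether U ∩ (A ∖ {x}) ≠ ∅ for every such U.
  x = g: open {g, h} ∋ x has {g, h} ∩ (A ∖ {g}) = ∅, so x is NOT a limit point.
  x = h: open {h} ∋ x has {h} ∩ (A ∖ {h}) = ∅, so x is NOT a limit point.
  x = i: open {i} ∋ x has {i} ∩ (A ∖ {i}) = ∅, so x is NOT a limit point.
Collecting: A' = ∅.


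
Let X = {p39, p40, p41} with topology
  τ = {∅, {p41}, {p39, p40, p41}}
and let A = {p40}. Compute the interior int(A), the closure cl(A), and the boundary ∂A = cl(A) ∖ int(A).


int(A) = ∅, cl(A) = {p39, p40}, ∂A = {p39, p40}.

Closed sets in (X, τ) are complements of opens:
  closed(X, τ) = {∅, {p39, p40}, {p39, p40, p41}}.
int(A) = ⋃ {U ∈ τ : U ⊆ A}. Opens contained in A: ∅.
Taking the union of these: int(A) = ∅.
cl(A) = ⋂ {C closed : A ⊆ C}. Closed sets containing A: {p39, p40}, {p39, p40, p41}.
Intersecting these: cl(A) = {p39, p40}.
∂A = cl(A) ∖ int(A) = {p39, p40} ∖ ∅ = {p39, p40}.
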